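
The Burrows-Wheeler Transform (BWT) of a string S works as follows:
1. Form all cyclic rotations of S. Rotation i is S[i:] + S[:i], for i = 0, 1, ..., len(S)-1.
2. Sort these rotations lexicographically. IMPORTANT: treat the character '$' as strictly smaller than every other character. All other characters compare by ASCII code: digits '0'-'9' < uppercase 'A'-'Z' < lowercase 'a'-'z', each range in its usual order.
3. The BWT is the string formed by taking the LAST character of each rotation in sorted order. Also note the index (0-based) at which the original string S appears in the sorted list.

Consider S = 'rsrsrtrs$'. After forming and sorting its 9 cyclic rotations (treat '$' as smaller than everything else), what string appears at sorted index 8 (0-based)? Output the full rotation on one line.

All 9 rotations (rotation i = S[i:]+S[:i]):
  rot[0] = rsrsrtrs$
  rot[1] = srsrtrs$r
  rot[2] = rsrtrs$rs
  rot[3] = srtrs$rsr
  rot[4] = rtrs$rsrs
  rot[5] = trs$rsrsr
  rot[6] = rs$rsrsrt
  rot[7] = s$rsrsrtr
  rot[8] = $rsrsrtrs
Sorted (with $ < everything):
  sorted[0] = $rsrsrtrs
  sorted[1] = rs$rsrsrt
  sorted[2] = rsrsrtrs$
  sorted[3] = rsrtrs$rs
  sorted[4] = rtrs$rsrs
  sorted[5] = s$rsrsrtr
  sorted[6] = srsrtrs$r
  sorted[7] = srtrs$rsr
  sorted[8] = trs$rsrsr
sorted[8] = trs$rsrsr

Answer: trs$rsrsr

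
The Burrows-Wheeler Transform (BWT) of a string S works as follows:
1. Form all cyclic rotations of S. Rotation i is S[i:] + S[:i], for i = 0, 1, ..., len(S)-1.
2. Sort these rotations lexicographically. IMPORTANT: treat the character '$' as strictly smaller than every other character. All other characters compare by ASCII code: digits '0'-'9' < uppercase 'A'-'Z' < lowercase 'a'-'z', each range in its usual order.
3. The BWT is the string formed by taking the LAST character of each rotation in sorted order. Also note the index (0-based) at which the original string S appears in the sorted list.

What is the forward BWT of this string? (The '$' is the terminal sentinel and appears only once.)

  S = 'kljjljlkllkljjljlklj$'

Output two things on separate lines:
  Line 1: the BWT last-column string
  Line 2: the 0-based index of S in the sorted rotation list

All 21 rotations (rotation i = S[i:]+S[:i]):
  rot[0] = kljjljlkllkljjljlklj$
  rot[1] = ljjljlkllkljjljlklj$k
  rot[2] = jjljlkllkljjljlklj$kl
  rot[3] = jljlkllkljjljlklj$klj
  rot[4] = ljlkllkljjljlklj$kljj
  rot[5] = jlkllkljjljlklj$kljjl
  rot[6] = lkllkljjljlklj$kljjlj
  rot[7] = kllkljjljlklj$kljjljl
  rot[8] = llkljjljlklj$kljjljlk
  rot[9] = lkljjljlklj$kljjljlkl
  rot[10] = kljjljlklj$kljjljlkll
  rot[11] = ljjljlklj$kljjljlkllk
  rot[12] = jjljlklj$kljjljlkllkl
  rot[13] = jljlklj$kljjljlkllklj
  rot[14] = ljlklj$kljjljlkllkljj
  rot[15] = jlklj$kljjljlkllkljjl
  rot[16] = lklj$kljjljlkllkljjlj
  rot[17] = klj$kljjljlkllkljjljl
  rot[18] = lj$kljjljlkllkljjljlk
  rot[19] = j$kljjljlkllkljjljlkl
  rot[20] = $kljjljlkllkljjljlklj
Sorted (with $ < everything):
  sorted[0] = $kljjljlkllkljjljlklj  (last char: 'j')
  sorted[1] = j$kljjljlkllkljjljlkl  (last char: 'l')
  sorted[2] = jjljlklj$kljjljlkllkl  (last char: 'l')
  sorted[3] = jjljlkllkljjljlklj$kl  (last char: 'l')
  sorted[4] = jljlklj$kljjljlkllklj  (last char: 'j')
  sorted[5] = jljlkllkljjljlklj$klj  (last char: 'j')
  sorted[6] = jlklj$kljjljlkllkljjl  (last char: 'l')
  sorted[7] = jlkllkljjljlklj$kljjl  (last char: 'l')
  sorted[8] = klj$kljjljlkllkljjljl  (last char: 'l')
  sorted[9] = kljjljlklj$kljjljlkll  (last char: 'l')
  sorted[10] = kljjljlkllkljjljlklj$  (last char: '$')
  sorted[11] = kllkljjljlklj$kljjljl  (last char: 'l')
  sorted[12] = lj$kljjljlkllkljjljlk  (last char: 'k')
  sorted[13] = ljjljlklj$kljjljlkllk  (last char: 'k')
  sorted[14] = ljjljlkllkljjljlklj$k  (last char: 'k')
  sorted[15] = ljlklj$kljjljlkllkljj  (last char: 'j')
  sorted[16] = ljlkllkljjljlklj$kljj  (last char: 'j')
  sorted[17] = lklj$kljjljlkllkljjlj  (last char: 'j')
  sorted[18] = lkljjljlklj$kljjljlkl  (last char: 'l')
  sorted[19] = lkllkljjljlklj$kljjlj  (last char: 'j')
  sorted[20] = llkljjljlklj$kljjljlk  (last char: 'k')
Last column: jllljjllll$lkkkjjjljk
Original string S is at sorted index 10

Answer: jllljjllll$lkkkjjjljk
10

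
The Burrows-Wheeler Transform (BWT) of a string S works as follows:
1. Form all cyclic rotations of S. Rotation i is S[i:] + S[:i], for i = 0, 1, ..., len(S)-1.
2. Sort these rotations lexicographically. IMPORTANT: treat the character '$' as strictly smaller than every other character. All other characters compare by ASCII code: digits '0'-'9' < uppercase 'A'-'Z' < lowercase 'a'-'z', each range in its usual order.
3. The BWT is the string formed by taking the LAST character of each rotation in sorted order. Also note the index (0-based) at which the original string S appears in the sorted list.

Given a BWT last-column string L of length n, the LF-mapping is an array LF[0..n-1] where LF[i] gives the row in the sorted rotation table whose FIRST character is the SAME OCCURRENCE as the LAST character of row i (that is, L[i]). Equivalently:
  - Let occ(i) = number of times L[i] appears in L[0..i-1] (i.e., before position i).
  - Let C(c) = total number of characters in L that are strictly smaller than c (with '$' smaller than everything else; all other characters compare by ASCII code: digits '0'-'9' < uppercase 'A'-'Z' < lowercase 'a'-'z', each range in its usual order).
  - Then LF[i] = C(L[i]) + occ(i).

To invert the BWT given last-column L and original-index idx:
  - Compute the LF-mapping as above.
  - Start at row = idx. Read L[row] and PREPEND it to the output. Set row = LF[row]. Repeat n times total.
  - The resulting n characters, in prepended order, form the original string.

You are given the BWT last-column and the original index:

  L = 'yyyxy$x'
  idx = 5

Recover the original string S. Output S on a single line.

LF mapping: 3 4 5 1 6 0 2
Walk LF starting at row 5, prepending L[row]:
  step 1: row=5, L[5]='$', prepend. Next row=LF[5]=0
  step 2: row=0, L[0]='y', prepend. Next row=LF[0]=3
  step 3: row=3, L[3]='x', prepend. Next row=LF[3]=1
  step 4: row=1, L[1]='y', prepend. Next row=LF[1]=4
  step 5: row=4, L[4]='y', prepend. Next row=LF[4]=6
  step 6: row=6, L[6]='x', prepend. Next row=LF[6]=2
  step 7: row=2, L[2]='y', prepend. Next row=LF[2]=5
Reversed output: yxyyxy$

Answer: yxyyxy$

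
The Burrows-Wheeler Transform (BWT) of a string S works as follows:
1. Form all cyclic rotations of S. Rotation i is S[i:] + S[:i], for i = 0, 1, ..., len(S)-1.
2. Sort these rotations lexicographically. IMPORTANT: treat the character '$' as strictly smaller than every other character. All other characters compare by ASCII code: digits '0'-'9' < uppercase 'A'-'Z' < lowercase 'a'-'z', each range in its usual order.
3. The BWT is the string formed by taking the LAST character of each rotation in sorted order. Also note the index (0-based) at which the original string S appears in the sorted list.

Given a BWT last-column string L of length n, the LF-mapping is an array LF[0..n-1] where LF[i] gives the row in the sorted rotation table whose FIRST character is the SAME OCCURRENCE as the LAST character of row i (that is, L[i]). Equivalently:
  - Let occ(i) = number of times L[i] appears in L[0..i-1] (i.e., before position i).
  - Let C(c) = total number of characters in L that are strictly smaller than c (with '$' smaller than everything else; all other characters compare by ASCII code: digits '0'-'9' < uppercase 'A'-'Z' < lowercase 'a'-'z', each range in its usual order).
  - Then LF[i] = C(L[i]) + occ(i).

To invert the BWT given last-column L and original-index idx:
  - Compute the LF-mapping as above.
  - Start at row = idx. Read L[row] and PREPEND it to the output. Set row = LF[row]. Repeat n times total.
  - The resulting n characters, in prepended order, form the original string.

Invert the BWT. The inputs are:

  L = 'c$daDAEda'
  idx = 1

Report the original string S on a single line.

Answer: AaddDaEc$

Derivation:
LF mapping: 6 0 7 4 2 1 3 8 5
Walk LF starting at row 1, prepending L[row]:
  step 1: row=1, L[1]='$', prepend. Next row=LF[1]=0
  step 2: row=0, L[0]='c', prepend. Next row=LF[0]=6
  step 3: row=6, L[6]='E', prepend. Next row=LF[6]=3
  step 4: row=3, L[3]='a', prepend. Next row=LF[3]=4
  step 5: row=4, L[4]='D', prepend. Next row=LF[4]=2
  step 6: row=2, L[2]='d', prepend. Next row=LF[2]=7
  step 7: row=7, L[7]='d', prepend. Next row=LF[7]=8
  step 8: row=8, L[8]='a', prepend. Next row=LF[8]=5
  step 9: row=5, L[5]='A', prepend. Next row=LF[5]=1
Reversed output: AaddDaEc$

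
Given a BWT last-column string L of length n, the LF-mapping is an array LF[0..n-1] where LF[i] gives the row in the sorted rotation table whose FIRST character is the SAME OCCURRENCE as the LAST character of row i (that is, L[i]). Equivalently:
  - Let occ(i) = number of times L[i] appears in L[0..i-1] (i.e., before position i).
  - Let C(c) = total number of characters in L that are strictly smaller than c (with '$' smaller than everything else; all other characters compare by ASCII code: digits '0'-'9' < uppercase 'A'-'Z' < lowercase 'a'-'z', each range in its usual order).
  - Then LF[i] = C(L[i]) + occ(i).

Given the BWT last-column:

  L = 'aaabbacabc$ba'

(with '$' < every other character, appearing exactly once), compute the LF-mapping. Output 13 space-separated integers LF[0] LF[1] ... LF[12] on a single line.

Answer: 1 2 3 7 8 4 11 5 9 12 0 10 6

Derivation:
Char counts: '$':1, 'a':6, 'b':4, 'c':2
C (first-col start): C('$')=0, C('a')=1, C('b')=7, C('c')=11
L[0]='a': occ=0, LF[0]=C('a')+0=1+0=1
L[1]='a': occ=1, LF[1]=C('a')+1=1+1=2
L[2]='a': occ=2, LF[2]=C('a')+2=1+2=3
L[3]='b': occ=0, LF[3]=C('b')+0=7+0=7
L[4]='b': occ=1, LF[4]=C('b')+1=7+1=8
L[5]='a': occ=3, LF[5]=C('a')+3=1+3=4
L[6]='c': occ=0, LF[6]=C('c')+0=11+0=11
L[7]='a': occ=4, LF[7]=C('a')+4=1+4=5
L[8]='b': occ=2, LF[8]=C('b')+2=7+2=9
L[9]='c': occ=1, LF[9]=C('c')+1=11+1=12
L[10]='$': occ=0, LF[10]=C('$')+0=0+0=0
L[11]='b': occ=3, LF[11]=C('b')+3=7+3=10
L[12]='a': occ=5, LF[12]=C('a')+5=1+5=6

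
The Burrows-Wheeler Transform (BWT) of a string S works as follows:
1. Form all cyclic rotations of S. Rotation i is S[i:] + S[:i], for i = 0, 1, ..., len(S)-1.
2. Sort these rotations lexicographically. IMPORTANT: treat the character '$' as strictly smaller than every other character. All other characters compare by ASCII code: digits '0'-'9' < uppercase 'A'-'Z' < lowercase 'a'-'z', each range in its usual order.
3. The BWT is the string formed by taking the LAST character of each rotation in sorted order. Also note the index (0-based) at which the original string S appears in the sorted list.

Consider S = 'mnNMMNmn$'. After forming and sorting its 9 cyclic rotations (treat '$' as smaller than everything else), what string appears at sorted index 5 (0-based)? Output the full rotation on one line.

All 9 rotations (rotation i = S[i:]+S[:i]):
  rot[0] = mnNMMNmn$
  rot[1] = nNMMNmn$m
  rot[2] = NMMNmn$mn
  rot[3] = MMNmn$mnN
  rot[4] = MNmn$mnNM
  rot[5] = Nmn$mnNMM
  rot[6] = mn$mnNMMN
  rot[7] = n$mnNMMNm
  rot[8] = $mnNMMNmn
Sorted (with $ < everything):
  sorted[0] = $mnNMMNmn
  sorted[1] = MMNmn$mnN
  sorted[2] = MNmn$mnNM
  sorted[3] = NMMNmn$mn
  sorted[4] = Nmn$mnNMM
  sorted[5] = mn$mnNMMN
  sorted[6] = mnNMMNmn$
  sorted[7] = n$mnNMMNm
  sorted[8] = nNMMNmn$m
sorted[5] = mn$mnNMMN

Answer: mn$mnNMMN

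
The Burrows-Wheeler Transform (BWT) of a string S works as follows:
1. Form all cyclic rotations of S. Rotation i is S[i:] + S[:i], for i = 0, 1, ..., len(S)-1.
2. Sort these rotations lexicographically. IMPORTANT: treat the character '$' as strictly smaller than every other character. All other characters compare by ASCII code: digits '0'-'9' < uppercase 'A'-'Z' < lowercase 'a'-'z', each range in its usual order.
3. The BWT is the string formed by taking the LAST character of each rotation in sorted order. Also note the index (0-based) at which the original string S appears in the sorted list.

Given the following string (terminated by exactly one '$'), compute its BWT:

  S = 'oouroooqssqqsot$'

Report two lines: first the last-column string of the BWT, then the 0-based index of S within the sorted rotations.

All 16 rotations (rotation i = S[i:]+S[:i]):
  rot[0] = oouroooqssqqsot$
  rot[1] = ouroooqssqqsot$o
  rot[2] = uroooqssqqsot$oo
  rot[3] = roooqssqqsot$oou
  rot[4] = oooqssqqsot$oour
  rot[5] = ooqssqqsot$oouro
  rot[6] = oqssqqsot$oouroo
  rot[7] = qssqqsot$oourooo
  rot[8] = ssqqsot$oouroooq
  rot[9] = sqqsot$oouroooqs
  rot[10] = qqsot$oouroooqss
  rot[11] = qsot$oouroooqssq
  rot[12] = sot$oouroooqssqq
  rot[13] = ot$oouroooqssqqs
  rot[14] = t$oouroooqssqqso
  rot[15] = $oouroooqssqqsot
Sorted (with $ < everything):
  sorted[0] = $oouroooqssqqsot  (last char: 't')
  sorted[1] = oooqssqqsot$oour  (last char: 'r')
  sorted[2] = ooqssqqsot$oouro  (last char: 'o')
  sorted[3] = oouroooqssqqsot$  (last char: '$')
  sorted[4] = oqssqqsot$oouroo  (last char: 'o')
  sorted[5] = ot$oouroooqssqqs  (last char: 's')
  sorted[6] = ouroooqssqqsot$o  (last char: 'o')
  sorted[7] = qqsot$oouroooqss  (last char: 's')
  sorted[8] = qsot$oouroooqssq  (last char: 'q')
  sorted[9] = qssqqsot$oourooo  (last char: 'o')
  sorted[10] = roooqssqqsot$oou  (last char: 'u')
  sorted[11] = sot$oouroooqssqq  (last char: 'q')
  sorted[12] = sqqsot$oouroooqs  (last char: 's')
  sorted[13] = ssqqsot$oouroooq  (last char: 'q')
  sorted[14] = t$oouroooqssqqso  (last char: 'o')
  sorted[15] = uroooqssqqsot$oo  (last char: 'o')
Last column: tro$ososqouqsqoo
Original string S is at sorted index 3

Answer: tro$ososqouqsqoo
3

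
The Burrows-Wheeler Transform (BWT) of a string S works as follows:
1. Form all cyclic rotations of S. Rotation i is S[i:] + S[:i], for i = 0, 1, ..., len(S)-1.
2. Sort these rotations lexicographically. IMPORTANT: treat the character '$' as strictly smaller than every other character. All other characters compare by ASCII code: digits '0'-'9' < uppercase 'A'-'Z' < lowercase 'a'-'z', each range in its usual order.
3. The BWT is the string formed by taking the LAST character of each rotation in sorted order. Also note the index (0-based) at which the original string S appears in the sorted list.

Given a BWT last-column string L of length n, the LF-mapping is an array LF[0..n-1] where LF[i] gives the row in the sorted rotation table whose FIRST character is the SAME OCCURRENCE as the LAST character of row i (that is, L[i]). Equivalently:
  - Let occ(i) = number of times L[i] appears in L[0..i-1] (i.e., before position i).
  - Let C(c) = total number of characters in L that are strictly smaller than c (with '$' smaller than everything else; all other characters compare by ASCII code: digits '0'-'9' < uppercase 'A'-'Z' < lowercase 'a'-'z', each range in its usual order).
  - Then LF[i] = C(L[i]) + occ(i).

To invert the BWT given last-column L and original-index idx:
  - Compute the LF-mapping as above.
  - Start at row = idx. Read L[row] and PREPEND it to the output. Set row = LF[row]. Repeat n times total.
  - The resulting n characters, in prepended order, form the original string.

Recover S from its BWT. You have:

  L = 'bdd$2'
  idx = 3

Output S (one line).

Answer: d2db$

Derivation:
LF mapping: 2 3 4 0 1
Walk LF starting at row 3, prepending L[row]:
  step 1: row=3, L[3]='$', prepend. Next row=LF[3]=0
  step 2: row=0, L[0]='b', prepend. Next row=LF[0]=2
  step 3: row=2, L[2]='d', prepend. Next row=LF[2]=4
  step 4: row=4, L[4]='2', prepend. Next row=LF[4]=1
  step 5: row=1, L[1]='d', prepend. Next row=LF[1]=3
Reversed output: d2db$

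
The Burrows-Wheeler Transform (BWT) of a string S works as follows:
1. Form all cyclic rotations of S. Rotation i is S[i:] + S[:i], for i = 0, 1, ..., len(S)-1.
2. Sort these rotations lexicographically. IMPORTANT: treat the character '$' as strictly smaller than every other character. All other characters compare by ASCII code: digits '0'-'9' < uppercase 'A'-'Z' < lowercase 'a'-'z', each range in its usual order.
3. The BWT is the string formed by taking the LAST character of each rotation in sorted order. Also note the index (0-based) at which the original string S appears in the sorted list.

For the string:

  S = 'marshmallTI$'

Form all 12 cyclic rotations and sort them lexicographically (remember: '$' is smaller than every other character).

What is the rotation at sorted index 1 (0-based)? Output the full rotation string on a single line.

Answer: I$marshmallT

Derivation:
All 12 rotations (rotation i = S[i:]+S[:i]):
  rot[0] = marshmallTI$
  rot[1] = arshmallTI$m
  rot[2] = rshmallTI$ma
  rot[3] = shmallTI$mar
  rot[4] = hmallTI$mars
  rot[5] = mallTI$marsh
  rot[6] = allTI$marshm
  rot[7] = llTI$marshma
  rot[8] = lTI$marshmal
  rot[9] = TI$marshmall
  rot[10] = I$marshmallT
  rot[11] = $marshmallTI
Sorted (with $ < everything):
  sorted[0] = $marshmallTI
  sorted[1] = I$marshmallT
  sorted[2] = TI$marshmall
  sorted[3] = allTI$marshm
  sorted[4] = arshmallTI$m
  sorted[5] = hmallTI$mars
  sorted[6] = lTI$marshmal
  sorted[7] = llTI$marshma
  sorted[8] = mallTI$marsh
  sorted[9] = marshmallTI$
  sorted[10] = rshmallTI$ma
  sorted[11] = shmallTI$mar
sorted[1] = I$marshmallT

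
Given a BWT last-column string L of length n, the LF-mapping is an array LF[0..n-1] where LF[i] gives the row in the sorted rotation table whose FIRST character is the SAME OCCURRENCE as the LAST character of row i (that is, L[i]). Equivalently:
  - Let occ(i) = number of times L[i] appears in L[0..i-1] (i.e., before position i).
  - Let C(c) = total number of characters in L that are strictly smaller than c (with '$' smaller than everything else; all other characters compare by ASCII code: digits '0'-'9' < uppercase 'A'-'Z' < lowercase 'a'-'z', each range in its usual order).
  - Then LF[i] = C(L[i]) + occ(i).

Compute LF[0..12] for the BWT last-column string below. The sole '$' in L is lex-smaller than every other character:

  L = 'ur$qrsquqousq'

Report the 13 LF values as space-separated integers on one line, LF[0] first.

Char counts: '$':1, 'o':1, 'q':4, 'r':2, 's':2, 'u':3
C (first-col start): C('$')=0, C('o')=1, C('q')=2, C('r')=6, C('s')=8, C('u')=10
L[0]='u': occ=0, LF[0]=C('u')+0=10+0=10
L[1]='r': occ=0, LF[1]=C('r')+0=6+0=6
L[2]='$': occ=0, LF[2]=C('$')+0=0+0=0
L[3]='q': occ=0, LF[3]=C('q')+0=2+0=2
L[4]='r': occ=1, LF[4]=C('r')+1=6+1=7
L[5]='s': occ=0, LF[5]=C('s')+0=8+0=8
L[6]='q': occ=1, LF[6]=C('q')+1=2+1=3
L[7]='u': occ=1, LF[7]=C('u')+1=10+1=11
L[8]='q': occ=2, LF[8]=C('q')+2=2+2=4
L[9]='o': occ=0, LF[9]=C('o')+0=1+0=1
L[10]='u': occ=2, LF[10]=C('u')+2=10+2=12
L[11]='s': occ=1, LF[11]=C('s')+1=8+1=9
L[12]='q': occ=3, LF[12]=C('q')+3=2+3=5

Answer: 10 6 0 2 7 8 3 11 4 1 12 9 5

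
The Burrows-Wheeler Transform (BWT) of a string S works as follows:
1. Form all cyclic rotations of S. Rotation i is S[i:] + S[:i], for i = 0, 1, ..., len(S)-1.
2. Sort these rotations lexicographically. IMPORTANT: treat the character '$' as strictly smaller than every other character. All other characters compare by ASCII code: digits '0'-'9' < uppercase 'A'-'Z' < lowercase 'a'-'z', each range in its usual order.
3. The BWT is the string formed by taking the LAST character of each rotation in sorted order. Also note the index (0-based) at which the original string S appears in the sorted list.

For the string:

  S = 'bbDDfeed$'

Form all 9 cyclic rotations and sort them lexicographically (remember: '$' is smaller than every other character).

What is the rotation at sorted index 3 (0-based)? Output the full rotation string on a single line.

All 9 rotations (rotation i = S[i:]+S[:i]):
  rot[0] = bbDDfeed$
  rot[1] = bDDfeed$b
  rot[2] = DDfeed$bb
  rot[3] = Dfeed$bbD
  rot[4] = feed$bbDD
  rot[5] = eed$bbDDf
  rot[6] = ed$bbDDfe
  rot[7] = d$bbDDfee
  rot[8] = $bbDDfeed
Sorted (with $ < everything):
  sorted[0] = $bbDDfeed
  sorted[1] = DDfeed$bb
  sorted[2] = Dfeed$bbD
  sorted[3] = bDDfeed$b
  sorted[4] = bbDDfeed$
  sorted[5] = d$bbDDfee
  sorted[6] = ed$bbDDfe
  sorted[7] = eed$bbDDf
  sorted[8] = feed$bbDD
sorted[3] = bDDfeed$b

Answer: bDDfeed$b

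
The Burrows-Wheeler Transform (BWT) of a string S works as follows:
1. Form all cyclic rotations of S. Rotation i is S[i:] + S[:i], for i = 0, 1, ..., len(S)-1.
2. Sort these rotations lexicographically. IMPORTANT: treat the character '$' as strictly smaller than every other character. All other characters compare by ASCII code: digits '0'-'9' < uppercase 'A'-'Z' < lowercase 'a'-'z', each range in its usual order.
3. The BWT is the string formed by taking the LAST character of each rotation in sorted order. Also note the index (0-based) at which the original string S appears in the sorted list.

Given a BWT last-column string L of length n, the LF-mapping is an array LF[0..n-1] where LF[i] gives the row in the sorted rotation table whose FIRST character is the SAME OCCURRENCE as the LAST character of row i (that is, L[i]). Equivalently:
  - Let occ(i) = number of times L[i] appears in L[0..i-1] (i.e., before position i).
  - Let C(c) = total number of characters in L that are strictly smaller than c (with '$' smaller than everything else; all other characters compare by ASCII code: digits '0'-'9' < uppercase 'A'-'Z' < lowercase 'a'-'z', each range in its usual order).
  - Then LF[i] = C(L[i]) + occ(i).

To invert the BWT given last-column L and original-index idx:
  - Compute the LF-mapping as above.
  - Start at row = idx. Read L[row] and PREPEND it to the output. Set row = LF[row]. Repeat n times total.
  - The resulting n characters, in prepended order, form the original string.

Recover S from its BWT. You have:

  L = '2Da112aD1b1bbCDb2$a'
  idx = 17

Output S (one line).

LF mapping: 5 9 12 1 2 6 13 10 3 15 4 16 17 8 11 18 7 0 14
Walk LF starting at row 17, prepending L[row]:
  step 1: row=17, L[17]='$', prepend. Next row=LF[17]=0
  step 2: row=0, L[0]='2', prepend. Next row=LF[0]=5
  step 3: row=5, L[5]='2', prepend. Next row=LF[5]=6
  step 4: row=6, L[6]='a', prepend. Next row=LF[6]=13
  step 5: row=13, L[13]='C', prepend. Next row=LF[13]=8
  step 6: row=8, L[8]='1', prepend. Next row=LF[8]=3
  step 7: row=3, L[3]='1', prepend. Next row=LF[3]=1
  step 8: row=1, L[1]='D', prepend. Next row=LF[1]=9
  step 9: row=9, L[9]='b', prepend. Next row=LF[9]=15
  step 10: row=15, L[15]='b', prepend. Next row=LF[15]=18
  step 11: row=18, L[18]='a', prepend. Next row=LF[18]=14
  step 12: row=14, L[14]='D', prepend. Next row=LF[14]=11
  step 13: row=11, L[11]='b', prepend. Next row=LF[11]=16
  step 14: row=16, L[16]='2', prepend. Next row=LF[16]=7
  step 15: row=7, L[7]='D', prepend. Next row=LF[7]=10
  step 16: row=10, L[10]='1', prepend. Next row=LF[10]=4
  step 17: row=4, L[4]='1', prepend. Next row=LF[4]=2
  step 18: row=2, L[2]='a', prepend. Next row=LF[2]=12
  step 19: row=12, L[12]='b', prepend. Next row=LF[12]=17
Reversed output: ba11D2bDabbD11Ca22$

Answer: ba11D2bDabbD11Ca22$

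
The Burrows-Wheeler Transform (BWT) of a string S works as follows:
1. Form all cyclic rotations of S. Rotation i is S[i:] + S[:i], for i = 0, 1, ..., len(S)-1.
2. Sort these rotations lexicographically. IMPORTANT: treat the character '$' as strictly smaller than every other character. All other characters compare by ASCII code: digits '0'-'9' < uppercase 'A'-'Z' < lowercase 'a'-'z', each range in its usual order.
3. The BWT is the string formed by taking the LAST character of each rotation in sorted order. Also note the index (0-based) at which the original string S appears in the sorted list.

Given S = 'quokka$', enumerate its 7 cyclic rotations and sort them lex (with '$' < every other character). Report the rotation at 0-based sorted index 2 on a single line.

Answer: ka$quok

Derivation:
All 7 rotations (rotation i = S[i:]+S[:i]):
  rot[0] = quokka$
  rot[1] = uokka$q
  rot[2] = okka$qu
  rot[3] = kka$quo
  rot[4] = ka$quok
  rot[5] = a$quokk
  rot[6] = $quokka
Sorted (with $ < everything):
  sorted[0] = $quokka
  sorted[1] = a$quokk
  sorted[2] = ka$quok
  sorted[3] = kka$quo
  sorted[4] = okka$qu
  sorted[5] = quokka$
  sorted[6] = uokka$q
sorted[2] = ka$quok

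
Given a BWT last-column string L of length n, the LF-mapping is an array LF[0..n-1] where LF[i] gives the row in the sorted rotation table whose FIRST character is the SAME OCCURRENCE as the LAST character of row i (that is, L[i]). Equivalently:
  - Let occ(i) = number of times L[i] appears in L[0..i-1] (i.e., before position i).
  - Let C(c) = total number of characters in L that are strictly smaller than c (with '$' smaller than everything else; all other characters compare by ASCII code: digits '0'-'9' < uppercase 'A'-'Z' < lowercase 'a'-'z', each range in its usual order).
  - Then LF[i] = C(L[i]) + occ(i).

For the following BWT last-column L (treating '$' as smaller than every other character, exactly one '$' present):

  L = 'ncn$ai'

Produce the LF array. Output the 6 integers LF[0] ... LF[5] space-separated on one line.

Answer: 4 2 5 0 1 3

Derivation:
Char counts: '$':1, 'a':1, 'c':1, 'i':1, 'n':2
C (first-col start): C('$')=0, C('a')=1, C('c')=2, C('i')=3, C('n')=4
L[0]='n': occ=0, LF[0]=C('n')+0=4+0=4
L[1]='c': occ=0, LF[1]=C('c')+0=2+0=2
L[2]='n': occ=1, LF[2]=C('n')+1=4+1=5
L[3]='$': occ=0, LF[3]=C('$')+0=0+0=0
L[4]='a': occ=0, LF[4]=C('a')+0=1+0=1
L[5]='i': occ=0, LF[5]=C('i')+0=3+0=3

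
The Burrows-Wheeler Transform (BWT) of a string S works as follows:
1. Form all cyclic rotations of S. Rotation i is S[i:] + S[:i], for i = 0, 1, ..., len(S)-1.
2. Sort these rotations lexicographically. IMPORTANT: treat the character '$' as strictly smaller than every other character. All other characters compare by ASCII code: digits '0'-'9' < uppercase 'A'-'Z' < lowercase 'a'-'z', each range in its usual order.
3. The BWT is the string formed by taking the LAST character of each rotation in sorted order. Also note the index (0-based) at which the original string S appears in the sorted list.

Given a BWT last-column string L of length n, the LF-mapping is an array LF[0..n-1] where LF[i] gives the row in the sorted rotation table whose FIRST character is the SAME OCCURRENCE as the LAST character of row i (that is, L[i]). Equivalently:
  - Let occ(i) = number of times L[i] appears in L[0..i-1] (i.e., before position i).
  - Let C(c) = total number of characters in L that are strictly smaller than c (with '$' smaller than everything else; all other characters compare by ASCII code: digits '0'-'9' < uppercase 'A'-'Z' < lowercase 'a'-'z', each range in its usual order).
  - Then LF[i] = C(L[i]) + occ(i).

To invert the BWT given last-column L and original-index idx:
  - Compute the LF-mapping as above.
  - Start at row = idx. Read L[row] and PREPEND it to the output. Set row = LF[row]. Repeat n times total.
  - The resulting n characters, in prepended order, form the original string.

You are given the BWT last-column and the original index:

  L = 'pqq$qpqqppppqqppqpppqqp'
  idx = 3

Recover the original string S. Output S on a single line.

Answer: ppqppqpqpppqpqqqqppqqp$

Derivation:
LF mapping: 1 13 14 0 15 2 16 17 3 4 5 6 18 19 7 8 20 9 10 11 21 22 12
Walk LF starting at row 3, prepending L[row]:
  step 1: row=3, L[3]='$', prepend. Next row=LF[3]=0
  step 2: row=0, L[0]='p', prepend. Next row=LF[0]=1
  step 3: row=1, L[1]='q', prepend. Next row=LF[1]=13
  step 4: row=13, L[13]='q', prepend. Next row=LF[13]=19
  step 5: row=19, L[19]='p', prepend. Next row=LF[19]=11
  step 6: row=11, L[11]='p', prepend. Next row=LF[11]=6
  step 7: row=6, L[6]='q', prepend. Next row=LF[6]=16
  step 8: row=16, L[16]='q', prepend. Next row=LF[16]=20
  step 9: row=20, L[20]='q', prepend. Next row=LF[20]=21
  step 10: row=21, L[21]='q', prepend. Next row=LF[21]=22
  step 11: row=22, L[22]='p', prepend. Next row=LF[22]=12
  step 12: row=12, L[12]='q', prepend. Next row=LF[12]=18
  step 13: row=18, L[18]='p', prepend. Next row=LF[18]=10
  step 14: row=10, L[10]='p', prepend. Next row=LF[10]=5
  step 15: row=5, L[5]='p', prepend. Next row=LF[5]=2
  step 16: row=2, L[2]='q', prepend. Next row=LF[2]=14
  step 17: row=14, L[14]='p', prepend. Next row=LF[14]=7
  step 18: row=7, L[7]='q', prepend. Next row=LF[7]=17
  step 19: row=17, L[17]='p', prepend. Next row=LF[17]=9
  step 20: row=9, L[9]='p', prepend. Next row=LF[9]=4
  step 21: row=4, L[4]='q', prepend. Next row=LF[4]=15
  step 22: row=15, L[15]='p', prepend. Next row=LF[15]=8
  step 23: row=8, L[8]='p', prepend. Next row=LF[8]=3
Reversed output: ppqppqpqpppqpqqqqppqqp$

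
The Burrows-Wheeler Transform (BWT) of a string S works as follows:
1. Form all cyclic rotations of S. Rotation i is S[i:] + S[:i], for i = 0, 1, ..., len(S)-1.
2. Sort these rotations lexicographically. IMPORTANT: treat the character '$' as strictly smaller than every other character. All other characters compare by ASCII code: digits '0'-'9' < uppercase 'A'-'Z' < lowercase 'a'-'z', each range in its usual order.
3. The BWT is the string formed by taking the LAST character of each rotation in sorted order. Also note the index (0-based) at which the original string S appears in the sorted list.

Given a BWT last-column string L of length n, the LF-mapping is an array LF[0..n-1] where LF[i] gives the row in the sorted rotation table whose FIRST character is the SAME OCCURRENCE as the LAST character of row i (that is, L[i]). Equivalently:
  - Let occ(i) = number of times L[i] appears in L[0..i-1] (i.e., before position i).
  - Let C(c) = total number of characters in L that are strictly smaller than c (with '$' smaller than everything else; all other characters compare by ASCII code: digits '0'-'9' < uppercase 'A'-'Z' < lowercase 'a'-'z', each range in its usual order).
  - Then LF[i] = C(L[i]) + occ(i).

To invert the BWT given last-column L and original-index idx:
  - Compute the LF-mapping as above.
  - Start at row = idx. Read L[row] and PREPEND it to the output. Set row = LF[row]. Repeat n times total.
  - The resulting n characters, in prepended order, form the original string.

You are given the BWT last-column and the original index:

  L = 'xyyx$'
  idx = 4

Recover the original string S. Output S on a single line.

LF mapping: 1 3 4 2 0
Walk LF starting at row 4, prepending L[row]:
  step 1: row=4, L[4]='$', prepend. Next row=LF[4]=0
  step 2: row=0, L[0]='x', prepend. Next row=LF[0]=1
  step 3: row=1, L[1]='y', prepend. Next row=LF[1]=3
  step 4: row=3, L[3]='x', prepend. Next row=LF[3]=2
  step 5: row=2, L[2]='y', prepend. Next row=LF[2]=4
Reversed output: yxyx$

Answer: yxyx$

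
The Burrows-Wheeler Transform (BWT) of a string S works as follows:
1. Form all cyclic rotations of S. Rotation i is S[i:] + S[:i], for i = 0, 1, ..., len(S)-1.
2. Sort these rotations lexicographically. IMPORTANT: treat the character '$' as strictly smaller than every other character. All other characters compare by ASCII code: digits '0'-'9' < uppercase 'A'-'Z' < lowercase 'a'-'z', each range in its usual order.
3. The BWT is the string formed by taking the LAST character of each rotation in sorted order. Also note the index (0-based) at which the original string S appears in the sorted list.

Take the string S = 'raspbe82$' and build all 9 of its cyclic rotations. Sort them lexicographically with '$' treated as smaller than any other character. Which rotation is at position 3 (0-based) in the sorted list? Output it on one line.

Answer: aspbe82$r

Derivation:
All 9 rotations (rotation i = S[i:]+S[:i]):
  rot[0] = raspbe82$
  rot[1] = aspbe82$r
  rot[2] = spbe82$ra
  rot[3] = pbe82$ras
  rot[4] = be82$rasp
  rot[5] = e82$raspb
  rot[6] = 82$raspbe
  rot[7] = 2$raspbe8
  rot[8] = $raspbe82
Sorted (with $ < everything):
  sorted[0] = $raspbe82
  sorted[1] = 2$raspbe8
  sorted[2] = 82$raspbe
  sorted[3] = aspbe82$r
  sorted[4] = be82$rasp
  sorted[5] = e82$raspb
  sorted[6] = pbe82$ras
  sorted[7] = raspbe82$
  sorted[8] = spbe82$ra
sorted[3] = aspbe82$r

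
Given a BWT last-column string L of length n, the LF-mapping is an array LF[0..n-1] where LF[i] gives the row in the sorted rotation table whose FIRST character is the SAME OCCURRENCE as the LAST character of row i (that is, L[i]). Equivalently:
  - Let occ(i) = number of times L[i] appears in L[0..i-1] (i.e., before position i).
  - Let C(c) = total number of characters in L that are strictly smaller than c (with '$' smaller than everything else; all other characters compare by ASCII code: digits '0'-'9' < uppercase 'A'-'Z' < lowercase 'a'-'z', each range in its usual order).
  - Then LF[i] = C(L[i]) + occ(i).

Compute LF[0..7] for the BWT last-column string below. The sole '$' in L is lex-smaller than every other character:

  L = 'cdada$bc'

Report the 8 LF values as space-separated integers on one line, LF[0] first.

Answer: 4 6 1 7 2 0 3 5

Derivation:
Char counts: '$':1, 'a':2, 'b':1, 'c':2, 'd':2
C (first-col start): C('$')=0, C('a')=1, C('b')=3, C('c')=4, C('d')=6
L[0]='c': occ=0, LF[0]=C('c')+0=4+0=4
L[1]='d': occ=0, LF[1]=C('d')+0=6+0=6
L[2]='a': occ=0, LF[2]=C('a')+0=1+0=1
L[3]='d': occ=1, LF[3]=C('d')+1=6+1=7
L[4]='a': occ=1, LF[4]=C('a')+1=1+1=2
L[5]='$': occ=0, LF[5]=C('$')+0=0+0=0
L[6]='b': occ=0, LF[6]=C('b')+0=3+0=3
L[7]='c': occ=1, LF[7]=C('c')+1=4+1=5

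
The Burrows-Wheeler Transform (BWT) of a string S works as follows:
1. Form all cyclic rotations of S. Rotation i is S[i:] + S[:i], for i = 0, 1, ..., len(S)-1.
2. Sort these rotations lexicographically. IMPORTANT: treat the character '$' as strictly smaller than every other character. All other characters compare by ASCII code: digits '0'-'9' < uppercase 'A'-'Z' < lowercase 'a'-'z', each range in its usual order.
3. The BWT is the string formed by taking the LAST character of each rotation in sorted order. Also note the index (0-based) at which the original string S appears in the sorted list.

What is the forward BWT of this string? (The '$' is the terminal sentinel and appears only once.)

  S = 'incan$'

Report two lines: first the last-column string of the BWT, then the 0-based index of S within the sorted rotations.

All 6 rotations (rotation i = S[i:]+S[:i]):
  rot[0] = incan$
  rot[1] = ncan$i
  rot[2] = can$in
  rot[3] = an$inc
  rot[4] = n$inca
  rot[5] = $incan
Sorted (with $ < everything):
  sorted[0] = $incan  (last char: 'n')
  sorted[1] = an$inc  (last char: 'c')
  sorted[2] = can$in  (last char: 'n')
  sorted[3] = incan$  (last char: '$')
  sorted[4] = n$inca  (last char: 'a')
  sorted[5] = ncan$i  (last char: 'i')
Last column: ncn$ai
Original string S is at sorted index 3

Answer: ncn$ai
3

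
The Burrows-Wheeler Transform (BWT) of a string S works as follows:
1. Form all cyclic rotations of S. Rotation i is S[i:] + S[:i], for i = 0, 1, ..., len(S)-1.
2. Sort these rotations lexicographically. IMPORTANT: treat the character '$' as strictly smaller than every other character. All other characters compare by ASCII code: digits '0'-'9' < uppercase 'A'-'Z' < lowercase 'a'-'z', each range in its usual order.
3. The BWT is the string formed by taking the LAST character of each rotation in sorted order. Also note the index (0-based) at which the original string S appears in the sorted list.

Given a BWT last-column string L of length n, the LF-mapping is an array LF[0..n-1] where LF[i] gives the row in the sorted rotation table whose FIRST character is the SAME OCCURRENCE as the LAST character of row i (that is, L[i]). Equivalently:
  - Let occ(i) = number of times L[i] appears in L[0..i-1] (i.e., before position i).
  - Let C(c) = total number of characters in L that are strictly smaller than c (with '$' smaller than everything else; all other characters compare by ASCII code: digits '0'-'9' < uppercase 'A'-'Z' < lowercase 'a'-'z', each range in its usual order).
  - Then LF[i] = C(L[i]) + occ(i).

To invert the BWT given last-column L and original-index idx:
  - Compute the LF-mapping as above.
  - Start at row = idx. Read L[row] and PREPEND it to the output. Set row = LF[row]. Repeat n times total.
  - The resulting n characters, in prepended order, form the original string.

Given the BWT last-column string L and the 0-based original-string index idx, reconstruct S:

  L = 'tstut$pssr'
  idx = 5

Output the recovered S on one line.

LF mapping: 6 3 7 9 8 0 1 4 5 2
Walk LF starting at row 5, prepending L[row]:
  step 1: row=5, L[5]='$', prepend. Next row=LF[5]=0
  step 2: row=0, L[0]='t', prepend. Next row=LF[0]=6
  step 3: row=6, L[6]='p', prepend. Next row=LF[6]=1
  step 4: row=1, L[1]='s', prepend. Next row=LF[1]=3
  step 5: row=3, L[3]='u', prepend. Next row=LF[3]=9
  step 6: row=9, L[9]='r', prepend. Next row=LF[9]=2
  step 7: row=2, L[2]='t', prepend. Next row=LF[2]=7
  step 8: row=7, L[7]='s', prepend. Next row=LF[7]=4
  step 9: row=4, L[4]='t', prepend. Next row=LF[4]=8
  step 10: row=8, L[8]='s', prepend. Next row=LF[8]=5
Reversed output: ststruspt$

Answer: ststruspt$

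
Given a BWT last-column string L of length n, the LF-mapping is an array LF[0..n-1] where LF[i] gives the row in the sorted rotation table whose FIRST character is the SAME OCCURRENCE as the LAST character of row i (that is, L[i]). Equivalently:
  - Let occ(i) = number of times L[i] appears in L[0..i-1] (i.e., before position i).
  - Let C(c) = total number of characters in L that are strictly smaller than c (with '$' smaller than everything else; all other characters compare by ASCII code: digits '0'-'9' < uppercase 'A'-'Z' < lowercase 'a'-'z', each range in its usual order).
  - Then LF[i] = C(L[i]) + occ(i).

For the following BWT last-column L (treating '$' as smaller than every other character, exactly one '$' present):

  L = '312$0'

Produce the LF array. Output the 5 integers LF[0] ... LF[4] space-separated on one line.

Answer: 4 2 3 0 1

Derivation:
Char counts: '$':1, '0':1, '1':1, '2':1, '3':1
C (first-col start): C('$')=0, C('0')=1, C('1')=2, C('2')=3, C('3')=4
L[0]='3': occ=0, LF[0]=C('3')+0=4+0=4
L[1]='1': occ=0, LF[1]=C('1')+0=2+0=2
L[2]='2': occ=0, LF[2]=C('2')+0=3+0=3
L[3]='$': occ=0, LF[3]=C('$')+0=0+0=0
L[4]='0': occ=0, LF[4]=C('0')+0=1+0=1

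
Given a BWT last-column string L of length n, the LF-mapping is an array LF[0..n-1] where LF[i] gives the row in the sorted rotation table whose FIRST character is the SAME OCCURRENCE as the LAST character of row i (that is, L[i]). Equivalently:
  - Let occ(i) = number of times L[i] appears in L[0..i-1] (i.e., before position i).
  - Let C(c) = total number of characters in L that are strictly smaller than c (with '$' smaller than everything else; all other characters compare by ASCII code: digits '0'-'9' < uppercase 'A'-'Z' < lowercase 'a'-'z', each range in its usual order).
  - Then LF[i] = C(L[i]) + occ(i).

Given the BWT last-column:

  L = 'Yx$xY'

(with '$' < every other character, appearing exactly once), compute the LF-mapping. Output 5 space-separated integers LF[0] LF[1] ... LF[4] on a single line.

Char counts: '$':1, 'Y':2, 'x':2
C (first-col start): C('$')=0, C('Y')=1, C('x')=3
L[0]='Y': occ=0, LF[0]=C('Y')+0=1+0=1
L[1]='x': occ=0, LF[1]=C('x')+0=3+0=3
L[2]='$': occ=0, LF[2]=C('$')+0=0+0=0
L[3]='x': occ=1, LF[3]=C('x')+1=3+1=4
L[4]='Y': occ=1, LF[4]=C('Y')+1=1+1=2

Answer: 1 3 0 4 2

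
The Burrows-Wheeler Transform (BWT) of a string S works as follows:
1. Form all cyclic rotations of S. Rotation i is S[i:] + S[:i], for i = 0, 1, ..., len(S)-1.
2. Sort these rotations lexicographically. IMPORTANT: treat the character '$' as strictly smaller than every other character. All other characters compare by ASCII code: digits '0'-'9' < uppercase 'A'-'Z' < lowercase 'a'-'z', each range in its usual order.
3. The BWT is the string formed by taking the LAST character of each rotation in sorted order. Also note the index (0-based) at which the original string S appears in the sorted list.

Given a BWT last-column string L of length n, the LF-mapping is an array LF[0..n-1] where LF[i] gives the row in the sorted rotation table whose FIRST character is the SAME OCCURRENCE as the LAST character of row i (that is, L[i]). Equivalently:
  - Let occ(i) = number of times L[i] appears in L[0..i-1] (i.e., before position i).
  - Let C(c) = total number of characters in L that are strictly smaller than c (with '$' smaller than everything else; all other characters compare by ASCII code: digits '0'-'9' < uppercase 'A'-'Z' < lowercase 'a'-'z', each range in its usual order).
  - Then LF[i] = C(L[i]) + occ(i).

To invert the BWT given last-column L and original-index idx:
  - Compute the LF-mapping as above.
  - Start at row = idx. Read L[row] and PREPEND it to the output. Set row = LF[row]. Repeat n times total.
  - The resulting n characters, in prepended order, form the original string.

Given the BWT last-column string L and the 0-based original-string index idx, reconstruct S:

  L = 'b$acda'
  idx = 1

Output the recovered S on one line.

LF mapping: 3 0 1 4 5 2
Walk LF starting at row 1, prepending L[row]:
  step 1: row=1, L[1]='$', prepend. Next row=LF[1]=0
  step 2: row=0, L[0]='b', prepend. Next row=LF[0]=3
  step 3: row=3, L[3]='c', prepend. Next row=LF[3]=4
  step 4: row=4, L[4]='d', prepend. Next row=LF[4]=5
  step 5: row=5, L[5]='a', prepend. Next row=LF[5]=2
  step 6: row=2, L[2]='a', prepend. Next row=LF[2]=1
Reversed output: aadcb$

Answer: aadcb$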